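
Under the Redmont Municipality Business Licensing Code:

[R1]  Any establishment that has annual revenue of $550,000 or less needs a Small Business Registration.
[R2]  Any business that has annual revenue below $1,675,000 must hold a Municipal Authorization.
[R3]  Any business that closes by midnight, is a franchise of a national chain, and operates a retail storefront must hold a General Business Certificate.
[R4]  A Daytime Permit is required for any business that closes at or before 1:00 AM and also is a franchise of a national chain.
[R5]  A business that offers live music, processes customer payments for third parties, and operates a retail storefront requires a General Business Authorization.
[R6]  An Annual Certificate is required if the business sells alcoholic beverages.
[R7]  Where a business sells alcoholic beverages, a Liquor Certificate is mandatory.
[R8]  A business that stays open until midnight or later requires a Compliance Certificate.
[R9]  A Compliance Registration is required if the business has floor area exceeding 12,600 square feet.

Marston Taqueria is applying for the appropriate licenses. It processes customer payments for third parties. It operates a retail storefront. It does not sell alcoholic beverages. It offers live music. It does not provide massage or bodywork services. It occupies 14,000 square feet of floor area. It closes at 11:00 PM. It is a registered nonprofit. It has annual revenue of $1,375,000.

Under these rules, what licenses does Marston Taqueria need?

[R1] revenue $1,375,000 > $550,000 → Small Business Registration not required.
[R2] revenue $1,375,000 < $1,675,000 → Municipal Authorization required.
[R3] closes 11:00 PM, at/before midnight; is a registered nonprofit (not: is a franchise of a national chain); operates a retail storefront → General Business Certificate not required.
[R4] closes 11:00 PM, at/before 1:00 AM; is a registered nonprofit (not: is a franchise of a national chain) → Daytime Permit not required.
[R5] offers live music; processes customer payments for third parties; operates a retail storefront → General Business Authorization required.
[R6] does not sell alcoholic beverages → Annual Certificate not required.
[R7] does not sell alcoholic beverages → Liquor Certificate not required.
[R8] closes 11:00 PM, at/before midnight → Compliance Certificate not required.
[R9] floor area 14,000 square feet > 12,600 square feet → Compliance Registration required.

Compliance Registration, General Business Authorization, Municipal Authorization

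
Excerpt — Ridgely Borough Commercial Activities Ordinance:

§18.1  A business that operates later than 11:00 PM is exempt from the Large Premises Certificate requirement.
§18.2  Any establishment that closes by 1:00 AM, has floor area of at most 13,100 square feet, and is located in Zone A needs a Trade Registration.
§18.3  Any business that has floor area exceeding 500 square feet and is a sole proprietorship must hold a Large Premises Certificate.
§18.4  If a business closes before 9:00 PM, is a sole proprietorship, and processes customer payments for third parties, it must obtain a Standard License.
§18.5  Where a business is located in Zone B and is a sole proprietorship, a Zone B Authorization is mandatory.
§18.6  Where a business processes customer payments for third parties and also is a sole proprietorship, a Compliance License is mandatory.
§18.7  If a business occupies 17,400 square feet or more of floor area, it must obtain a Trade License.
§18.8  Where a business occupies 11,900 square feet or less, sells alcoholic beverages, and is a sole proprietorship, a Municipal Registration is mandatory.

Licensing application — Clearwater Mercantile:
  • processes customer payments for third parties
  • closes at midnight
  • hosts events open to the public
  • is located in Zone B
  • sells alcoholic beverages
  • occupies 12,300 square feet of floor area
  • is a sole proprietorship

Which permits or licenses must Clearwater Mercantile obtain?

§18.1 closes midnight, after 11:00 PM → exempt from Large Premises Certificate.
§18.2 closes midnight, at/before 1:00 AM; floor area 12,300 square feet ≤ 13,100 square feet; is located in Zone B (not: is located in Zone A) → Trade Registration not required.
§18.3 floor area 12,300 square feet > 500 square feet; is a sole proprietorship → Large Premises Certificate required.
§18.4 closes midnight, after 9:00 PM; is a sole proprietorship; processes customer payments for third parties → Standard License not required.
§18.5 is located in Zone B; is a sole proprietorship → Zone B Authorization required.
§18.6 processes customer payments for third parties; is a sole proprietorship → Compliance License required.
§18.7 floor area 12,300 square feet < 17,400 square feet → Trade License not required.
§18.8 floor area 12,300 square feet > 11,900 square feet; sells alcoholic beverages; is a sole proprietorship → Municipal Registration not required.

Compliance License, Zone B Authorization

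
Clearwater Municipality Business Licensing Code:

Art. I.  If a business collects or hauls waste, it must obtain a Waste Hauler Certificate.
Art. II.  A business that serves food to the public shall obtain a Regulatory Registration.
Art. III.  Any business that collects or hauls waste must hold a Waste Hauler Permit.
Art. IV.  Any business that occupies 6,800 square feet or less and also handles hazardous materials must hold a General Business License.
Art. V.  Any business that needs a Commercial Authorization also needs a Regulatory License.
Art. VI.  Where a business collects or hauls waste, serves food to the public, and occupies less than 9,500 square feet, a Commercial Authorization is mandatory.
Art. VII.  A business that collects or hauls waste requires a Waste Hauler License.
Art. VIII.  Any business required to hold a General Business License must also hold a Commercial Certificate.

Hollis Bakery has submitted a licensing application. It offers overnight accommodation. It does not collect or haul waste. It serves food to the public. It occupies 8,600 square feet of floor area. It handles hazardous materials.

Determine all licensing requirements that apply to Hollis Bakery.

Art. I. does not collect or haul waste → Waste Hauler Certificate not required.
Art. II. serves food to the public → Regulatory Registration required.
Art. III. does not collect or haul waste → Waste Hauler Permit not required.
Art. IV. floor area 8,600 square feet > 6,800 square feet; handles hazardous materials → General Business License not required.
Art. V. Commercial Authorization is not required → no effect.
Art. VI. does not collect or haul waste; serves food to the public; floor area 8,600 square feet < 9,500 square feet → Commercial Authorization not required.
Art. VII. does not collect or haul waste → Waste Hauler License not required.
Art. VIII. General Business License is not required → no effect.

Regulatory Registration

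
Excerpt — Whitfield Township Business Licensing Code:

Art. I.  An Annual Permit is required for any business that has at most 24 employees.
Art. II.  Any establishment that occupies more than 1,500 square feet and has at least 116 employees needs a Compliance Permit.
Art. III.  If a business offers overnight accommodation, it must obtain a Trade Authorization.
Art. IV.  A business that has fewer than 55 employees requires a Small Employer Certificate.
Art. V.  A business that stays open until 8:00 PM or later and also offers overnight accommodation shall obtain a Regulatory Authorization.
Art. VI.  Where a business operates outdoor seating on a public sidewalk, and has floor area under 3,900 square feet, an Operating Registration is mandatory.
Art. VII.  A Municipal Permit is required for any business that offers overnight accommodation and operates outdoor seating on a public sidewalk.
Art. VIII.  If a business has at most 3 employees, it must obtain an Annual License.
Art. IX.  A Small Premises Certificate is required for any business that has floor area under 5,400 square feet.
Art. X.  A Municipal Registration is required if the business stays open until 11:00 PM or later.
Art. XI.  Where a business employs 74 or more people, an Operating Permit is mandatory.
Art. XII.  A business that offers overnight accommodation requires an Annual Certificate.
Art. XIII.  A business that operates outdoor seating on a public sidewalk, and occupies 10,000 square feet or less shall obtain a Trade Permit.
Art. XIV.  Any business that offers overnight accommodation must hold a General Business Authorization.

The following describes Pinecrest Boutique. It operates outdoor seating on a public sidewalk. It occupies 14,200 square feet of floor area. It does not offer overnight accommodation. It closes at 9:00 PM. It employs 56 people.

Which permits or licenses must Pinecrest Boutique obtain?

Art. I. employees 56 > 24 → Annual Permit not required.
Art. II. floor area 14,200 square feet > 1,500 square feet; employees 56 < 116 → Compliance Permit not required.
Art. III. does not offer overnight accommodation → Trade Authorization not required.
Art. IV. employees 56 ≥ 55 → Small Employer Certificate not required.
Art. V. closes 9:00 PM, after 8:00 PM; does not offer overnight accommodation → Regulatory Authorization not required.
Art. VI. operates outdoor seating on a public sidewalk; floor area 14,200 square feet ≥ 3,900 square feet → Operating Registration not required.
Art. VII. does not offer overnight accommodation; operates outdoor seating on a public sidewalk → Municipal Permit not required.
Art. VIII. employees 56 > 3 → Annual License not required.
Art. IX. floor area 14,200 square feet ≥ 5,400 square feet → Small Premises Certificate not required.
Art. X. closes 9:00 PM, at/before 11:00 PM → Municipal Registration not required.
Art. XI. employees 56 < 74 → Operating Permit not required.
Art. XII. does not offer overnight accommodation → Annual Certificate not required.
Art. XIII. operates outdoor seating on a public sidewalk; floor area 14,200 square feet > 10,000 square feet → Trade Permit not required.
Art. XIV. does not offer overnight accommodation → General Business Authorization not required.

None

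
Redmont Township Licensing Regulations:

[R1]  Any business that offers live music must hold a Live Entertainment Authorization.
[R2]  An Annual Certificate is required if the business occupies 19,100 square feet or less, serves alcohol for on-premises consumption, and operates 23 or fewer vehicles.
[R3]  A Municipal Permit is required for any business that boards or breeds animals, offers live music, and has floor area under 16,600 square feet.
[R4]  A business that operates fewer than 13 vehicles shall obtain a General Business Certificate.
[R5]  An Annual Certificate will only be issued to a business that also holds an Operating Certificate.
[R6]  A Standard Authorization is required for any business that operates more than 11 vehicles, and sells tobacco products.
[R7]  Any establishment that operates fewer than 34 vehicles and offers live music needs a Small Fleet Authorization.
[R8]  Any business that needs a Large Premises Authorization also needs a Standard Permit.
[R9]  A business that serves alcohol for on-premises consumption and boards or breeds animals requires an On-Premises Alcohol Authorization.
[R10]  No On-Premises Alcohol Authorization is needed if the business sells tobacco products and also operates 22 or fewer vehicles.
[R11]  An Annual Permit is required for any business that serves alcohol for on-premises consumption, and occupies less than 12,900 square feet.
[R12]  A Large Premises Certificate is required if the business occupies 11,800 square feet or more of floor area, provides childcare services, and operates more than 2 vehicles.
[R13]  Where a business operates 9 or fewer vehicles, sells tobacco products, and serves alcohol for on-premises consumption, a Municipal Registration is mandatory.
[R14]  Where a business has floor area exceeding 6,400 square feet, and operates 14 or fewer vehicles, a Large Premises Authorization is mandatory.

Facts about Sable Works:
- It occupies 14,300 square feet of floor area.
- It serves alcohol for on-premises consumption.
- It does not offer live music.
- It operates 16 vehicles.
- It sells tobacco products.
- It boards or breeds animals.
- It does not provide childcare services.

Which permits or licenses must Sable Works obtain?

[R1] does not offer live music → Live Entertainment Authorization not required.
[R2] floor area 14,300 square feet ≤ 19,100 square feet; serves alcohol for on-premises consumption; vehicles 16 ≤ 23 → Annual Certificate required.
[R3] boards or breeds animals; does not offer live music; floor area 14,300 square feet < 16,600 square feet → Municipal Permit not required.
[R4] vehicles 16 ≥ 13 → General Business Certificate not required.
[R5] Annual Certificate is required → Operating Certificate also required.
[R6] vehicles 16 > 11; sells tobacco products → Standard Authorization required.
[R7] vehicles 16 < 34; does not offer live music → Small Fleet Authorization not required.
[R8] Large Premises Authorization is not required → no effect.
[R9] serves alcohol for on-premises consumption; boards or breeds animals → On-Premises Alcohol Authorization required.
[R10] sells tobacco products; vehicles 16 ≤ 22 → exempt from On-Premises Alcohol Authorization.
[R11] serves alcohol for on-premises consumption; floor area 14,300 square feet ≥ 12,900 square feet → Annual Permit not required.
[R12] floor area 14,300 square feet ≥ 11,800 square feet; does not provide childcare services; vehicles 16 > 2 → Large Premises Certificate not required.
[R13] vehicles 16 > 9; sells tobacco products; serves alcohol for on-premises consumption → Municipal Registration not required.
[R14] floor area 14,300 square feet > 6,400 square feet; vehicles 16 > 14 → Large Premises Authorization not required.

Annual Certificate, Operating Certificate, Standard Authorization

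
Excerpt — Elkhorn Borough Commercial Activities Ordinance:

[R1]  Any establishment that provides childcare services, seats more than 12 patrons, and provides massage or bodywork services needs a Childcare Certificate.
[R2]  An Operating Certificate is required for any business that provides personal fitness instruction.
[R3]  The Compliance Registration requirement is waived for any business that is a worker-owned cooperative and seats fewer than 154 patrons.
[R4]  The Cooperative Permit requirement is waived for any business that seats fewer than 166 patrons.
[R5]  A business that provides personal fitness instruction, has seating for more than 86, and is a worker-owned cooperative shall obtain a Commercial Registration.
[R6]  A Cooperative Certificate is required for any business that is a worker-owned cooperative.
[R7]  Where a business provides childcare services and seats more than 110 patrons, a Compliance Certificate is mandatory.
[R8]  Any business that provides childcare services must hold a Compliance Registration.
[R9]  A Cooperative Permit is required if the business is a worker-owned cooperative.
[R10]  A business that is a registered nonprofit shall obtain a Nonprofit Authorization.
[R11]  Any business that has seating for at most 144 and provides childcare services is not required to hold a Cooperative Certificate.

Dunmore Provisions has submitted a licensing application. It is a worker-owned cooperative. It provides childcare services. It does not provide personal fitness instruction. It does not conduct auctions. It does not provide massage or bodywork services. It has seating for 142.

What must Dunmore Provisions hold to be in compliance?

Compliance Certificate

[R1] provides childcare services; seating 142 > 12; does not provide massage or bodywork services → Childcare Certificate not required.
[R2] does not provide personal fitness instruction → Operating Certificate not required.
[R3] is a worker-owned cooperative; seating 142 < 154 → exempt from Compliance Registration.
[R4] seating 142 < 166 → exempt from Cooperative Permit.
[R5] does not provide personal fitness instruction; seating 142 > 86; is a worker-owned cooperative → Commercial Registration not required.
[R6] is a worker-owned cooperative → Cooperative Certificate required.
[R7] provides childcare services; seating 142 > 110 → Compliance Certificate required.
[R8] provides childcare services → Compliance Registration required.
[R9] is a worker-owned cooperative → Cooperative Permit required.
[R10] is a worker-owned cooperative (not: is a registered nonprofit) → Nonprofit Authorization not required.
[R11] seating 142 ≤ 144; provides childcare services → exempt from Cooperative Certificate.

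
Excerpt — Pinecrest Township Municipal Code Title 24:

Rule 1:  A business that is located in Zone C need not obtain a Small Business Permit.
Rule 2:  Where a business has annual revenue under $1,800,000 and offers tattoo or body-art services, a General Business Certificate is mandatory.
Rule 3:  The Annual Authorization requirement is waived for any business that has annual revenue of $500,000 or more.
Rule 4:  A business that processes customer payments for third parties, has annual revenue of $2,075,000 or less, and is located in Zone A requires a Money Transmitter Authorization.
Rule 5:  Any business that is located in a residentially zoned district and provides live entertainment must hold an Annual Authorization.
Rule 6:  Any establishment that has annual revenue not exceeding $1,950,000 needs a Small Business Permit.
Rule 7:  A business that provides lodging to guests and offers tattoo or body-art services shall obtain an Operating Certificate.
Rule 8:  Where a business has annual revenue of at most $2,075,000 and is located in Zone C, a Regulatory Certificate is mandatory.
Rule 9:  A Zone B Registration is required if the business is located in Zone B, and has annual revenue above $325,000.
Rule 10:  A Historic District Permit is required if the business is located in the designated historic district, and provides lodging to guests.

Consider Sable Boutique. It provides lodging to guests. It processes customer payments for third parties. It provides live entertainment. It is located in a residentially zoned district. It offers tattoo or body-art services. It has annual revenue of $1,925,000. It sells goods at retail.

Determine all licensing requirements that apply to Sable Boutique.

Rule 1: is located in a residentially zoned district (not: is located in Zone C) → Small Business Permit exemption does not apply.
Rule 2: revenue $1,925,000 ≥ $1,800,000; offers tattoo or body-art services → General Business Certificate not required.
Rule 3: revenue $1,925,000 ≥ $500,000 → exempt from Annual Authorization.
Rule 4: processes customer payments for third parties; revenue $1,925,000 ≤ $2,075,000; is located in a residentially zoned district (not: is located in Zone A) → Money Transmitter Authorization not required.
Rule 5: is located in a residentially zoned district; provides live entertainment → Annual Authorization required.
Rule 6: revenue $1,925,000 ≤ $1,950,000 → Small Business Permit required.
Rule 7: provides lodging to guests; offers tattoo or body-art services → Operating Certificate required.
Rule 8: revenue $1,925,000 ≤ $2,075,000; is located in a residentially zoned district (not: is located in Zone C) → Regulatory Certificate not required.
Rule 9: is located in a residentially zoned district (not: is located in Zone B); revenue $1,925,000 > $325,000 → Zone B Registration not required.
Rule 10: is located in a residentially zoned district (not: is located in the designated historic district); provides lodging to guests → Historic District Permit not required.

Operating Certificate, Small Business Permit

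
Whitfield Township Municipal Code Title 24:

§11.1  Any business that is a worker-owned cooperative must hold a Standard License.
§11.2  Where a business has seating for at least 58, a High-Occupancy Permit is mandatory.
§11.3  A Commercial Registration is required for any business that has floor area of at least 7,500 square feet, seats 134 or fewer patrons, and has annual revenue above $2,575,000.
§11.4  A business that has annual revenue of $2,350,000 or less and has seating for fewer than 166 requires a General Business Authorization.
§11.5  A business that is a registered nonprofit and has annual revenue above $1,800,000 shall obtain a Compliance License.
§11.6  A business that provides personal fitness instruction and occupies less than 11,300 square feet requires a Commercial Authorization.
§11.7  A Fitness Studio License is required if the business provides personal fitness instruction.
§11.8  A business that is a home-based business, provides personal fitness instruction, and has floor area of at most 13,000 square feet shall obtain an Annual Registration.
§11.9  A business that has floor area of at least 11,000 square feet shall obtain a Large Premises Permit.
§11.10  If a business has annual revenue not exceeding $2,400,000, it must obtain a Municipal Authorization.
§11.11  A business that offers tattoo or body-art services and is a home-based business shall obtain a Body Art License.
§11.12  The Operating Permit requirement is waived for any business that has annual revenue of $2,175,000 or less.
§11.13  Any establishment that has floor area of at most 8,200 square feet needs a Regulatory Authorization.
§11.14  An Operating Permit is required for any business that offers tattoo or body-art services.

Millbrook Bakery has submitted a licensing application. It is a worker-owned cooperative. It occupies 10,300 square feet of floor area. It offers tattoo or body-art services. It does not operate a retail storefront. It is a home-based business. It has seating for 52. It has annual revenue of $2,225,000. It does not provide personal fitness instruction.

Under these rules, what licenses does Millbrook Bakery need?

Body Art License, General Business Authorization, Municipal Authorization, Operating Permit, Standard License

§11.1 is a worker-owned cooperative → Standard License required.
§11.2 seating 52 < 58 → High-Occupancy Permit not required.
§11.3 floor area 10,300 square feet ≥ 7,500 square feet; seating 52 ≤ 134; revenue $2,225,000 ≤ $2,575,000 → Commercial Registration not required.
§11.4 revenue $2,225,000 ≤ $2,350,000; seating 52 < 166 → General Business Authorization required.
§11.5 is a worker-owned cooperative (not: is a registered nonprofit); revenue $2,225,000 > $1,800,000 → Compliance License not required.
§11.6 does not provide personal fitness instruction; floor area 10,300 square feet < 11,300 square feet → Commercial Authorization not required.
§11.7 does not provide personal fitness instruction → Fitness Studio License not required.
§11.8 is a home-based business; does not provide personal fitness instruction; floor area 10,300 square feet ≤ 13,000 square feet → Annual Registration not required.
§11.9 floor area 10,300 square feet < 11,000 square feet → Large Premises Permit not required.
§11.10 revenue $2,225,000 ≤ $2,400,000 → Municipal Authorization required.
§11.11 offers tattoo or body-art services; is a home-based business → Body Art License required.
§11.12 revenue $2,225,000 > $2,175,000 → Operating Permit exemption does not apply.
§11.13 floor area 10,300 square feet > 8,200 square feet → Regulatory Authorization not required.
§11.14 offers tattoo or body-art services → Operating Permit required.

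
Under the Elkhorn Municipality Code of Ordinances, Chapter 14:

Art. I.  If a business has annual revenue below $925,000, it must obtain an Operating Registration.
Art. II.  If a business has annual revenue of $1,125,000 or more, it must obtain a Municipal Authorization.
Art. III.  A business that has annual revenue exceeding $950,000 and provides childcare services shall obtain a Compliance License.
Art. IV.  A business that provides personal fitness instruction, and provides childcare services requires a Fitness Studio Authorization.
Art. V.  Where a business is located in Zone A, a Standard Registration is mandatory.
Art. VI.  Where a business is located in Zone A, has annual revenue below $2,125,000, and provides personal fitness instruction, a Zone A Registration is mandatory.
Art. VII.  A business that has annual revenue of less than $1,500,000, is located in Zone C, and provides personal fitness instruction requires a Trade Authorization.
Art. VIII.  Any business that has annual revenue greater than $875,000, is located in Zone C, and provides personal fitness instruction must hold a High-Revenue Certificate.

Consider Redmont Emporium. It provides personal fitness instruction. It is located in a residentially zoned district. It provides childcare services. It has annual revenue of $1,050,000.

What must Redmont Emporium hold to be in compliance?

Compliance License, Fitness Studio Authorization

Art. I. revenue $1,050,000 ≥ $925,000 → Operating Registration not required.
Art. II. revenue $1,050,000 < $1,125,000 → Municipal Authorization not required.
Art. III. revenue $1,050,000 > $950,000; provides childcare services → Compliance License required.
Art. IV. provides personal fitness instruction; provides childcare services → Fitness Studio Authorization required.
Art. V. is located in a residentially zoned district (not: is located in Zone A) → Standard Registration not required.
Art. VI. is located in a residentially zoned district (not: is located in Zone A); revenue $1,050,000 < $2,125,000; provides personal fitness instruction → Zone A Registration not required.
Art. VII. revenue $1,050,000 < $1,500,000; is located in a residentially zoned district (not: is located in Zone C); provides personal fitness instruction → Trade Authorization not required.
Art. VIII. revenue $1,050,000 > $875,000; is located in a residentially zoned district (not: is located in Zone C); provides personal fitness instruction → High-Revenue Certificate not required.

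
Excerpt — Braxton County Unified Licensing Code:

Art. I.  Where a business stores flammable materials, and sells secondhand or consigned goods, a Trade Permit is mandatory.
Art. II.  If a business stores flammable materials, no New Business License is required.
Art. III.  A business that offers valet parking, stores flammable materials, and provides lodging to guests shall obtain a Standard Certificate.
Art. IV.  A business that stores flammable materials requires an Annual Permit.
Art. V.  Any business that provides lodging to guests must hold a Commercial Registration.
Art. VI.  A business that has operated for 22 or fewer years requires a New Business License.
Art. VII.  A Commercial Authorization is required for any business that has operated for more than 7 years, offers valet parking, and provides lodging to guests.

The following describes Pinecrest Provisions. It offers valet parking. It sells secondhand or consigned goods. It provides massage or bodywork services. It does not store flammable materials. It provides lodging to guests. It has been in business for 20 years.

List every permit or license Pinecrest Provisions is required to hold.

Art. I. does not store flammable materials; sells secondhand or consigned goods → Trade Permit not required.
Art. II. does not store flammable materials → New Business License exemption does not apply.
Art. III. offers valet parking; does not store flammable materials; provides lodging to guests → Standard Certificate not required.
Art. IV. does not store flammable materials → Annual Permit not required.
Art. V. provides lodging to guests → Commercial Registration required.
Art. VI. years in business 20 ≤ 22 → New Business License required.
Art. VII. years in business 20 > 7; offers valet parking; provides lodging to guests → Commercial Authorization required.

Commercial Authorization, Commercial Registration, New Business License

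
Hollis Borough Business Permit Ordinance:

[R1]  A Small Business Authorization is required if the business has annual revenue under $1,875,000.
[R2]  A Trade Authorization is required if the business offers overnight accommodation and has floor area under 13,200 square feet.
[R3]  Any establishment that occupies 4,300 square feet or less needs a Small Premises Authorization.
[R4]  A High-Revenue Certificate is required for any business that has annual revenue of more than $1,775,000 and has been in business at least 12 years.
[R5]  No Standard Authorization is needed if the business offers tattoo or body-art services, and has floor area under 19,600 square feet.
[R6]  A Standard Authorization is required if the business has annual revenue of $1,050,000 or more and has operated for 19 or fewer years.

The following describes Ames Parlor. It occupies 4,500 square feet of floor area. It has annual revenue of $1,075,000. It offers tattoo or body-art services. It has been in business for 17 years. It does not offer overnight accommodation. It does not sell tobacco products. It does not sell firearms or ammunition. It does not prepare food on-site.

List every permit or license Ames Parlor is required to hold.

[R1] revenue $1,075,000 < $1,875,000 → Small Business Authorization required.
[R2] does not offer overnight accommodation; floor area 4,500 square feet < 13,200 square feet → Trade Authorization not required.
[R3] floor area 4,500 square feet > 4,300 square feet → Small Premises Authorization not required.
[R4] revenue $1,075,000 ≤ $1,775,000; years in business 17 ≥ 12 → High-Revenue Certificate not required.
[R5] offers tattoo or body-art services; floor area 4,500 square feet < 19,600 square feet → exempt from Standard Authorization.
[R6] revenue $1,075,000 ≥ $1,050,000; years in business 17 ≤ 19 → Standard Authorization required.

Small Business Authorization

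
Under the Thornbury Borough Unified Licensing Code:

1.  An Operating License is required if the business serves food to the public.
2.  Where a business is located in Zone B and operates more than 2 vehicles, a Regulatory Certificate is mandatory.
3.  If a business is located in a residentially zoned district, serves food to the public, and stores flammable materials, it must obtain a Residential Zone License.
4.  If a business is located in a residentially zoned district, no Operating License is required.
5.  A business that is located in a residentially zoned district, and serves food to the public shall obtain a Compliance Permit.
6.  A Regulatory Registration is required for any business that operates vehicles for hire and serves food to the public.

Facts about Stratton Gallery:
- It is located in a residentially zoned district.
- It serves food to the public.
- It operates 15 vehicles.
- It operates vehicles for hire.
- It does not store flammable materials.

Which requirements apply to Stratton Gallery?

Compliance Permit, Regulatory Registration

1. serves food to the public → Operating License required.
2. is located in a residentially zoned district (not: is located in Zone B); vehicles 15 > 2 → Regulatory Certificate not required.
3. is located in a residentially zoned district; serves food to the public; does not store flammable materials → Residential Zone License not required.
4. is located in a residentially zoned district → exempt from Operating License.
5. is located in a residentially zoned district; serves food to the public → Compliance Permit required.
6. operates vehicles for hire; serves food to the public → Regulatory Registration required.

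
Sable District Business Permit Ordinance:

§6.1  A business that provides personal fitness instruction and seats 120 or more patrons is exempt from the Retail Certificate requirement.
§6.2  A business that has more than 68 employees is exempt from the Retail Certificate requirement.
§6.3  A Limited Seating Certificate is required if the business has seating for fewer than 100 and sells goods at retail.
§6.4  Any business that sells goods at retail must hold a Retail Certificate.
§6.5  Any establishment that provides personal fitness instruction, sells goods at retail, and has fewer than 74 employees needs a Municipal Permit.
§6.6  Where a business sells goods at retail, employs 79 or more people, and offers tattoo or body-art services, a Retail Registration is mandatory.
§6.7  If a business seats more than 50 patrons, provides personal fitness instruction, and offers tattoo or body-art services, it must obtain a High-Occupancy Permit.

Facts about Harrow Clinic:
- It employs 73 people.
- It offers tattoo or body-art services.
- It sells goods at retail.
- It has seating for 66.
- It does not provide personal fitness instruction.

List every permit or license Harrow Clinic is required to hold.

Limited Seating Certificate

§6.1 does not provide personal fitness instruction; seating 66 < 120 → Retail Certificate exemption does not apply.
§6.2 employees 73 > 68 → exempt from Retail Certificate.
§6.3 seating 66 < 100; sells goods at retail → Limited Seating Certificate required.
§6.4 sells goods at retail → Retail Certificate required.
§6.5 does not provide personal fitness instruction; sells goods at retail; employees 73 < 74 → Municipal Permit not required.
§6.6 sells goods at retail; employees 73 < 79; offers tattoo or body-art services → Retail Registration not required.
§6.7 seating 66 > 50; does not provide personal fitness instruction; offers tattoo or body-art services → High-Occupancy Permit not required.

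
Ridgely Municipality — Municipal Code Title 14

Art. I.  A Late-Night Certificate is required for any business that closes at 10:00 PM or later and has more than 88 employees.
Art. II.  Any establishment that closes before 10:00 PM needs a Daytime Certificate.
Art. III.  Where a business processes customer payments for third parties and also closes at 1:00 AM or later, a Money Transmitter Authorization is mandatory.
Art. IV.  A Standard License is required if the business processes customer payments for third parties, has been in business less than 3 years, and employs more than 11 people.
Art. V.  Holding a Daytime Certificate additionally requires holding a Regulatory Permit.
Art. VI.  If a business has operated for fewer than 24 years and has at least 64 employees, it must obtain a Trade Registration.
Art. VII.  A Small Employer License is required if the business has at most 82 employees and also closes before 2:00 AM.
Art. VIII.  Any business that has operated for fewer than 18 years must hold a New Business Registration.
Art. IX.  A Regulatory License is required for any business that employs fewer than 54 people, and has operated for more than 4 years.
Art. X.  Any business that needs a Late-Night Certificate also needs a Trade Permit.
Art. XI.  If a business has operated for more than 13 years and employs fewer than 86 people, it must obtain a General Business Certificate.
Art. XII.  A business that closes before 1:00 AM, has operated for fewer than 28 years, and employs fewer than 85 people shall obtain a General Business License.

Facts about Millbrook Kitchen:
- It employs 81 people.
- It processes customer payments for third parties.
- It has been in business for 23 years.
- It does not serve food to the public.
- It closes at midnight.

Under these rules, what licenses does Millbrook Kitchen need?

Art. I. closes midnight, after 10:00 PM; employees 81 ≤ 88 → Late-Night Certificate not required.
Art. II. closes midnight, after 10:00 PM → Daytime Certificate not required.
Art. III. processes customer payments for third parties; closes midnight, at/before 1:00 AM → Money Transmitter Authorization not required.
Art. IV. processes customer payments for third parties; years in business 23 ≥ 3; employees 81 > 11 → Standard License not required.
Art. V. Daytime Certificate is not required → no effect.
Art. VI. years in business 23 < 24; employees 81 ≥ 64 → Trade Registration required.
Art. VII. employees 81 ≤ 82; closes midnight, at/before 2:00 AM → Small Employer License required.
Art. VIII. years in business 23 ≥ 18 → New Business Registration not required.
Art. IX. employees 81 ≥ 54; years in business 23 > 4 → Regulatory License not required.
Art. X. Late-Night Certificate is not required → no effect.
Art. XI. years in business 23 > 13; employees 81 < 86 → General Business Certificate required.
Art. XII. closes midnight, at/before 1:00 AM; years in business 23 < 28; employees 81 < 85 → General Business License required.

General Business Certificate, General Business License, Small Employer License, Trade Registration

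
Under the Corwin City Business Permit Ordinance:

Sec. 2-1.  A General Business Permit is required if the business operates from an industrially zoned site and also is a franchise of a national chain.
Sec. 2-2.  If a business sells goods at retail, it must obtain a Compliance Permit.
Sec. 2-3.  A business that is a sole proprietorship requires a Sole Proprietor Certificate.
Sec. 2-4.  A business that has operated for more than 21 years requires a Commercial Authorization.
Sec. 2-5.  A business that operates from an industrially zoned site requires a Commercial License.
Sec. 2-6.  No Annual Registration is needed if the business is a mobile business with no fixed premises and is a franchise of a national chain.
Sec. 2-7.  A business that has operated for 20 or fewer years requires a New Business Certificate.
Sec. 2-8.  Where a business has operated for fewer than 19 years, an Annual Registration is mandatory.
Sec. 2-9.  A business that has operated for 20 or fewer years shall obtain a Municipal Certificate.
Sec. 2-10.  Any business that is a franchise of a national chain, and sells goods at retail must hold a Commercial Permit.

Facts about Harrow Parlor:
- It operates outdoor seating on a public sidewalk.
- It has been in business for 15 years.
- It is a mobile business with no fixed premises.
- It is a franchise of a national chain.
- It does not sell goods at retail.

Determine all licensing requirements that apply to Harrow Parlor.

Municipal Certificate, New Business Certificate

Sec. 2-1. is a mobile business with no fixed premises (not: operates from an industrially zoned site); is a franchise of a national chain → General Business Permit not required.
Sec. 2-2. does not sell goods at retail → Compliance Permit not required.
Sec. 2-3. is a franchise of a national chain (not: is a sole proprietorship) → Sole Proprietor Certificate not required.
Sec. 2-4. years in business 15 ≤ 21 → Commercial Authorization not required.
Sec. 2-5. is a mobile business with no fixed premises (not: operates from an industrially zoned site) → Commercial License not required.
Sec. 2-6. is a mobile business with no fixed premises; is a franchise of a national chain → exempt from Annual Registration.
Sec. 2-7. years in business 15 ≤ 20 → New Business Certificate required.
Sec. 2-8. years in business 15 < 19 → Annual Registration required.
Sec. 2-9. years in business 15 ≤ 20 → Municipal Certificate required.
Sec. 2-10. is a franchise of a national chain; does not sell goods at retail → Commercial Permit not required.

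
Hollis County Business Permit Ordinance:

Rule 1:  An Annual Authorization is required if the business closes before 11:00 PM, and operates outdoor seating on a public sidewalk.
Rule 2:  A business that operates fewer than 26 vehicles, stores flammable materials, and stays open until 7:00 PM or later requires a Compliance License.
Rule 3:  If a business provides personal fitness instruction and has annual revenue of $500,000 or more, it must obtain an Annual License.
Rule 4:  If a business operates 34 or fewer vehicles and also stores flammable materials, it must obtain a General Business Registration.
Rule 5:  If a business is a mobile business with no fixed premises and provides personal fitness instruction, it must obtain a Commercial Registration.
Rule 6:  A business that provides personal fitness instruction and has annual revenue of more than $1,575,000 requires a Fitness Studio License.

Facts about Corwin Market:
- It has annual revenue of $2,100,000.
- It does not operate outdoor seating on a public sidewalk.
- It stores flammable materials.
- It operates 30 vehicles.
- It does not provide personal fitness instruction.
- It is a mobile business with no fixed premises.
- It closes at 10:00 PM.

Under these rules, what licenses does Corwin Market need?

General Business Registration

Rule 1: closes 10:00 PM, at/before 11:00 PM; does not operate outdoor seating on a public sidewalk → Annual Authorization not required.
Rule 2: vehicles 30 ≥ 26; stores flammable materials; closes 10:00 PM, after 7:00 PM → Compliance License not required.
Rule 3: does not provide personal fitness instruction; revenue $2,100,000 ≥ $500,000 → Annual License not required.
Rule 4: vehicles 30 ≤ 34; stores flammable materials → General Business Registration required.
Rule 5: is a mobile business with no fixed premises; does not provide personal fitness instruction → Commercial Registration not required.
Rule 6: does not provide personal fitness instruction; revenue $2,100,000 > $1,575,000 → Fitness Studio License not required.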